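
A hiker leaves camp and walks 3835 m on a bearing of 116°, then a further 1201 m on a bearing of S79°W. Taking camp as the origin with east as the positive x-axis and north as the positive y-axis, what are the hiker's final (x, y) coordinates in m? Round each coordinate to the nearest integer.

Leg 1 (116°, 3835 m): east 3835 sin 116° = 3446.88, north 3835 cos 116° = -1681.15
Leg 2 (S79°W, 1201 m): east 1201 sin 259° = -1178.93, north 1201 cos 259° = -229.16
Summing: 2267.94 m east, -1910.31 m north → (2268, -1910).

(2268, -1910)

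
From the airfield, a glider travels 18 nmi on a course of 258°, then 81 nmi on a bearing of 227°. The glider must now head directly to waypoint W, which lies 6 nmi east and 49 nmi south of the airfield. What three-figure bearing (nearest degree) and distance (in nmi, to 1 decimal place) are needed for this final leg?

Leg 1 (258°, 18 nmi): east 18 sin 258° = -17.61, north 18 cos 258° = -3.74
Leg 2 (227°, 81 nmi): east 81 sin 227° = -59.24, north 81 cos 227° = -55.24
Current position: (-76.85, -58.98). Target: (6, -49). Remaining: Δeast = 82.85, Δnorth = 9.98.
Bearing = atan2(82.85, 9.98) mod 360° = 83.13°; distance = √((82.85)² + (9.98)²) = 83.446 nmi.

083°, 83.4 nmi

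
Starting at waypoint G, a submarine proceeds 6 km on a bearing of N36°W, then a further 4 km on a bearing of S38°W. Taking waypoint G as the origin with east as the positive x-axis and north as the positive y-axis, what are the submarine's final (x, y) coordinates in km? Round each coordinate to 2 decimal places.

(-5.99, 1.70)

Leg 1 (N36°W, 6 km): east 6 sin 324° = -3.53, north 6 cos 324° = 4.85
Leg 2 (S38°W, 4 km): east 4 sin 218° = -2.46, north 4 cos 218° = -3.15
Summing: -5.99 km east, 1.70 km north → (-5.99, 1.70).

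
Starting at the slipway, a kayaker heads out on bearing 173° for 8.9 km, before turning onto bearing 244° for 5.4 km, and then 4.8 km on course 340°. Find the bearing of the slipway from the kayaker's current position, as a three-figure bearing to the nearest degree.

Leg 1 (173°, 8.9 km): east 8.9 sin 173° = 1.08, north 8.9 cos 173° = -8.83
Leg 2 (244°, 5.4 km): east 5.4 sin 244° = -4.85, north 5.4 cos 244° = -2.37
Leg 3 (340°, 4.8 km): east 4.8 sin 340° = -1.64, north 4.8 cos 340° = 4.51
Net displacement: -5.41 east, -6.69 north. Direction back to start is (5.41, 6.69): bearing = atan2(5.41, 6.69) mod 360° = 38.96° ≈ 039°.

039°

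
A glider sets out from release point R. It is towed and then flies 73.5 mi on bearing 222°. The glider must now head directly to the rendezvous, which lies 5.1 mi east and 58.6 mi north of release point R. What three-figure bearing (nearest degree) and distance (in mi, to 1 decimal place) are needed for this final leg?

026°, 125.6 mi

Leg 1 (222°, 73.5 mi): east 73.5 sin 222° = -49.18, north 73.5 cos 222° = -54.62
Current position: (-49.18, -54.62). Target: (5.1, 58.6). Remaining: Δeast = 54.28, Δnorth = 113.22.
Bearing = atan2(54.28, 113.22) mod 360° = 25.61°; distance = √((54.28)² + (113.22)²) = 125.561 mi.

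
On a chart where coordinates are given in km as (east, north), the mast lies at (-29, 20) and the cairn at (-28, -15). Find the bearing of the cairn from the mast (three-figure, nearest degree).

Δeast = -28 − -29 = 1.00; Δnorth = -15 − 20 = -35.00.
Bearing = atan2(Δeast, Δnorth) mod 360° = 178.36° ≈ 178°.

178°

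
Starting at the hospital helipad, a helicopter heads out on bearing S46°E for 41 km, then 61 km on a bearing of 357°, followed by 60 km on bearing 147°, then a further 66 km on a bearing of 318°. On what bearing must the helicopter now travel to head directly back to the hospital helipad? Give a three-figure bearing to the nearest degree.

Leg 1 (S46°E, 41 km): east 41 sin 134° = 29.49, north 41 cos 134° = -28.48
Leg 2 (357°, 61 km): east 61 sin 357° = -3.19, north 61 cos 357° = 60.92
Leg 3 (147°, 60 km): east 60 sin 147° = 32.68, north 60 cos 147° = -50.32
Leg 4 (318°, 66 km): east 66 sin 318° = -44.16, north 66 cos 318° = 49.05
Net displacement: 14.82 east, 31.16 north. Direction back to start is (-14.82, -31.16): bearing = atan2(-14.82, -31.16) mod 360° = 205.43° ≈ 205°.

205°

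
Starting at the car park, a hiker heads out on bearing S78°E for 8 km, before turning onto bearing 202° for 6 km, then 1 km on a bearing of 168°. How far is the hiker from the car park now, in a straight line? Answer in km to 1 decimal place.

Leg 1 (S78°E, 8 km): east 8 sin 102° = 7.83, north 8 cos 102° = -1.66
Leg 2 (202°, 6 km): east 6 sin 202° = -2.25, north 6 cos 202° = -5.56
Leg 3 (168°, 1 km): east 1 sin 168° = 0.21, north 1 cos 168° = -0.98
Net: 5.79 east, -8.20 north. Distance = √((5.79)² + (-8.20)²) = 10.039 km.

10.0 km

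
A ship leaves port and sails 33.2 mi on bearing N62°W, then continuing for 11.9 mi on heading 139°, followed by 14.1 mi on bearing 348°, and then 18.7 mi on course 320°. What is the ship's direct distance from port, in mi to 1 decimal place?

50.3 mi

Leg 1 (N62°W, 33.2 mi): east 33.2 sin 298° = -29.31, north 33.2 cos 298° = 15.59
Leg 2 (139°, 11.9 mi): east 11.9 sin 139° = 7.81, north 11.9 cos 139° = -8.98
Leg 3 (348°, 14.1 mi): east 14.1 sin 348° = -2.93, north 14.1 cos 348° = 13.79
Leg 4 (320°, 18.7 mi): east 18.7 sin 320° = -12.02, north 18.7 cos 320° = 14.33
Net: -36.46 east, 34.72 north. Distance = √((-36.46)² + (34.72)²) = 50.347 mi.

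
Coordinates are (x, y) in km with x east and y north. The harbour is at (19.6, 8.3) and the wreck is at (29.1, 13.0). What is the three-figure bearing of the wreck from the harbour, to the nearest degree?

Δeast = 29.1 − 19.6 = 9.50; Δnorth = 13.0 − 8.3 = 4.70.
Bearing = atan2(Δeast, Δnorth) mod 360° = 63.68° ≈ 064°.

064°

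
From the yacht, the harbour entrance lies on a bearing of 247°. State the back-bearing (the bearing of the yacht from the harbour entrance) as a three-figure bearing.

Back-bearing = 247° − 180° = 067°.

067°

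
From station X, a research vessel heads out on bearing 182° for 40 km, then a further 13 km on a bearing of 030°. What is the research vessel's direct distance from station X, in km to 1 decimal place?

Leg 1 (182°, 40 km): east 40 sin 182° = -1.40, north 40 cos 182° = -39.98
Leg 2 (030°, 13 km): east 13 sin 30° = 6.50, north 13 cos 30° = 11.26
Net: 5.10 east, -28.72 north. Distance = √((5.10)² + (-28.72)²) = 29.167 km.

29.2 km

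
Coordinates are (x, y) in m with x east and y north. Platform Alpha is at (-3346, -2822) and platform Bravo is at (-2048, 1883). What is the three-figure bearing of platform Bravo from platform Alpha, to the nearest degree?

Δeast = -2048 − -3346 = 1298.00; Δnorth = 1883 − -2822 = 4705.00.
Bearing = atan2(Δeast, Δnorth) mod 360° = 15.42° ≈ 015°.

015°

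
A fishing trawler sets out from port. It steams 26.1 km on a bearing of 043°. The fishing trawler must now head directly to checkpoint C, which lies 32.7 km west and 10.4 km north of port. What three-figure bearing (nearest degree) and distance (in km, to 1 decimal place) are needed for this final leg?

Leg 1 (043°, 26.1 km): east 26.1 sin 43° = 17.80, north 26.1 cos 43° = 19.09
Current position: (17.80, 19.09). Target: (-32.7, 10.4). Remaining: Δeast = -50.50, Δnorth = -8.69.
Bearing = atan2(-50.50, -8.69) mod 360° = 260.24°; distance = √((-50.50)² + (-8.69)²) = 51.242 km.

260°, 51.2 km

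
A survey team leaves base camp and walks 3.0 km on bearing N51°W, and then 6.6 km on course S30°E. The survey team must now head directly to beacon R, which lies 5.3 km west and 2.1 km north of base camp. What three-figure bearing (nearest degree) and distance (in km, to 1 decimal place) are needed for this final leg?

313°, 8.6 km

Leg 1 (N51°W, 3.0 km): east 3.0 sin 309° = -2.33, north 3.0 cos 309° = 1.89
Leg 2 (S30°E, 6.6 km): east 6.6 sin 150° = 3.30, north 6.6 cos 150° = -5.72
Current position: (0.97, -3.83). Target: (-5.3, 2.1). Remaining: Δeast = -6.27, Δnorth = 5.93.
Bearing = atan2(-6.27, 5.93) mod 360° = 313.40°; distance = √((-6.27)² + (5.93)²) = 8.628 km.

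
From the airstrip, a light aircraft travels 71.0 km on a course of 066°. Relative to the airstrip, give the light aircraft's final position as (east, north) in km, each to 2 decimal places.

Leg 1 (066°, 71.0 km): east 71.0 sin 66° = 64.86, north 71.0 cos 66° = 28.88
Summing: 64.86 km east, 28.88 km north → (64.86, 28.88).

(64.86, 28.88)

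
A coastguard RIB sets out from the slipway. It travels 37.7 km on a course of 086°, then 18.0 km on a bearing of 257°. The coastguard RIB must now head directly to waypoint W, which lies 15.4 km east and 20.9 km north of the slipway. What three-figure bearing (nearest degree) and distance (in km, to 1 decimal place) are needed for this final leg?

348°, 22.8 km

Leg 1 (086°, 37.7 km): east 37.7 sin 86° = 37.61, north 37.7 cos 86° = 2.63
Leg 2 (257°, 18.0 km): east 18.0 sin 257° = -17.54, north 18.0 cos 257° = -4.05
Current position: (20.07, -1.42). Target: (15.4, 20.9). Remaining: Δeast = -4.67, Δnorth = 22.32.
Bearing = atan2(-4.67, 22.32) mod 360° = 348.18°; distance = √((-4.67)² + (22.32)²) = 22.803 km.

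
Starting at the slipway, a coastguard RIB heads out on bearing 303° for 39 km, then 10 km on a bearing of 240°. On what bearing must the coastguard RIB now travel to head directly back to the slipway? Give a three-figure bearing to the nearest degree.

Leg 1 (303°, 39 km): east 39 sin 303° = -32.71, north 39 cos 303° = 21.24
Leg 2 (240°, 10 km): east 10 sin 240° = -8.66, north 10 cos 240° = -5.00
Net displacement: -41.37 east, 16.24 north. Direction back to start is (41.37, -16.24): bearing = atan2(41.37, -16.24) mod 360° = 111.43° ≈ 111°.

111°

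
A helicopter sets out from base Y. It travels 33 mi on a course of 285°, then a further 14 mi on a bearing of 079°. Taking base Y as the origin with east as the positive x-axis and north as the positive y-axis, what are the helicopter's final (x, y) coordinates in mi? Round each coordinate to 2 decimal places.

Leg 1 (285°, 33 mi): east 33 sin 285° = -31.88, north 33 cos 285° = 8.54
Leg 2 (079°, 14 mi): east 14 sin 79° = 13.74, north 14 cos 79° = 2.67
Summing: -18.13 mi east, 11.21 mi north → (-18.13, 11.21).

(-18.13, 11.21)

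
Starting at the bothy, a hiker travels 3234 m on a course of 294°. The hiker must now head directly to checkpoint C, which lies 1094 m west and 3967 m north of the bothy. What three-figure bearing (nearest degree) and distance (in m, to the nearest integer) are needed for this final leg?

035°, 3239 m

Leg 1 (294°, 3234 m): east 3234 sin 294° = -2954.41, north 3234 cos 294° = 1315.39
Current position: (-2954.41, 1315.39). Target: (-1094, 3967). Remaining: Δeast = 1860.41, Δnorth = 2651.61.
Bearing = atan2(1860.41, 2651.61) mod 360° = 35.05°; distance = √((1860.41)² + (2651.61)²) = 3239.161 m.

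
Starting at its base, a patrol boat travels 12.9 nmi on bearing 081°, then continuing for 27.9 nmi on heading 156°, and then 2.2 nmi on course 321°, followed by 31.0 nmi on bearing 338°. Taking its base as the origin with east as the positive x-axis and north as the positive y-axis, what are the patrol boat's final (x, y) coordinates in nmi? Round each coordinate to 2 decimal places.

(11.09, 6.98)

Leg 1 (081°, 12.9 nmi): east 12.9 sin 81° = 12.74, north 12.9 cos 81° = 2.02
Leg 2 (156°, 27.9 nmi): east 27.9 sin 156° = 11.35, north 27.9 cos 156° = -25.49
Leg 3 (321°, 2.2 nmi): east 2.2 sin 321° = -1.38, north 2.2 cos 321° = 1.71
Leg 4 (338°, 31.0 nmi): east 31.0 sin 338° = -11.61, north 31.0 cos 338° = 28.74
Summing: 11.09 nmi east, 6.98 nmi north → (11.09, 6.98).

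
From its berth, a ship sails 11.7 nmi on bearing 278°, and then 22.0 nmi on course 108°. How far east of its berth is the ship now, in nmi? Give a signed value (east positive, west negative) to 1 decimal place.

Leg 1 (278°, 11.7 nmi): east 11.7 sin 278° = -11.59, north 11.7 cos 278° = 1.63
Leg 2 (108°, 22.0 nmi): east 22.0 sin 108° = 20.92, north 22.0 cos 108° = -6.80
Net east component: 9.34 nmi.

9.3 nmi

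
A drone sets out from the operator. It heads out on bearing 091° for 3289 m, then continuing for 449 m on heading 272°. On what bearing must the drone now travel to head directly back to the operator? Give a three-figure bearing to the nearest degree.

Leg 1 (091°, 3289 m): east 3289 sin 91° = 3288.50, north 3289 cos 91° = -57.40
Leg 2 (272°, 449 m): east 449 sin 272° = -448.73, north 449 cos 272° = 15.67
Net displacement: 2839.77 east, -41.73 north. Direction back to start is (-2839.77, 41.73): bearing = atan2(-2839.77, 41.73) mod 360° = 270.84° ≈ 271°.

271°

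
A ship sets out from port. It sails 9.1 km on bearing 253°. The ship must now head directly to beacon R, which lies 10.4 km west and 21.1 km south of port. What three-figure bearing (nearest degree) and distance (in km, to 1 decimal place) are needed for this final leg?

185°, 18.5 km

Leg 1 (253°, 9.1 km): east 9.1 sin 253° = -8.70, north 9.1 cos 253° = -2.66
Current position: (-8.70, -2.66). Target: (-10.4, -21.1). Remaining: Δeast = -1.70, Δnorth = -18.44.
Bearing = atan2(-1.70, -18.44) mod 360° = 185.26°; distance = √((-1.70)² + (-18.44)²) = 18.517 km.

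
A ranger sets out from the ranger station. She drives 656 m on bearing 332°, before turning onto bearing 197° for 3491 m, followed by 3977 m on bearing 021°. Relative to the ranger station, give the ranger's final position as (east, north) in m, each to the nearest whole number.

(97, 954)

Leg 1 (332°, 656 m): east 656 sin 332° = -307.97, north 656 cos 332° = 579.21
Leg 2 (197°, 3491 m): east 3491 sin 197° = -1020.67, north 3491 cos 197° = -3338.46
Leg 3 (021°, 3977 m): east 3977 sin 21° = 1425.23, north 3977 cos 21° = 3712.85
Summing: 96.59 m east, 953.60 m north → (97, 954).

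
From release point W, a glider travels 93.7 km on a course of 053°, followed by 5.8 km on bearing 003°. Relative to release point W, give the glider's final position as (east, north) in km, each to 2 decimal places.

Leg 1 (053°, 93.7 km): east 93.7 sin 53° = 74.83, north 93.7 cos 53° = 56.39
Leg 2 (003°, 5.8 km): east 5.8 sin 3° = 0.30, north 5.8 cos 3° = 5.79
Summing: 75.14 km east, 62.18 km north → (75.14, 62.18).

(75.14, 62.18)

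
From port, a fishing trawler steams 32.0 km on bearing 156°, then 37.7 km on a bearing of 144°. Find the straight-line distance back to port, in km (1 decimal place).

Leg 1 (156°, 32.0 km): east 32.0 sin 156° = 13.02, north 32.0 cos 156° = -29.23
Leg 2 (144°, 37.7 km): east 37.7 sin 144° = 22.16, north 37.7 cos 144° = -30.50
Net: 35.18 east, -59.73 north. Distance = √((35.18)² + (-59.73)²) = 69.321 km.

69.3 km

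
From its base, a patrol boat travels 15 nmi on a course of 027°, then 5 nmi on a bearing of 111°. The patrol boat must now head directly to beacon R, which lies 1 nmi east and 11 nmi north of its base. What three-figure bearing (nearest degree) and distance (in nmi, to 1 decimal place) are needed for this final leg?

267°, 10.5 nmi

Leg 1 (027°, 15 nmi): east 15 sin 27° = 6.81, north 15 cos 27° = 13.37
Leg 2 (111°, 5 nmi): east 5 sin 111° = 4.67, north 5 cos 111° = -1.79
Current position: (11.48, 11.57). Target: (1, 11). Remaining: Δeast = -10.48, Δnorth = -0.57.
Bearing = atan2(-10.48, -0.57) mod 360° = 266.87°; distance = √((-10.48)² + (-0.57)²) = 10.493 nmi.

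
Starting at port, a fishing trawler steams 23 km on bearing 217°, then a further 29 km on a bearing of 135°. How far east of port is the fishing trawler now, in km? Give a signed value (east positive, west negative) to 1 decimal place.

Leg 1 (217°, 23 km): east 23 sin 217° = -13.84, north 23 cos 217° = -18.37
Leg 2 (135°, 29 km): east 29 sin 135° = 20.51, north 29 cos 135° = -20.51
Net east component: 6.66 km.

6.7 km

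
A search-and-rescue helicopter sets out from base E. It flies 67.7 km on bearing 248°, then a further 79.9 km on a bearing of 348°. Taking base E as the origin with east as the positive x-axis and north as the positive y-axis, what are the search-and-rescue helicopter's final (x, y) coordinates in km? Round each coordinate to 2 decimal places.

Leg 1 (248°, 67.7 km): east 67.7 sin 248° = -62.77, north 67.7 cos 248° = -25.36
Leg 2 (348°, 79.9 km): east 79.9 sin 348° = -16.61, north 79.9 cos 348° = 78.15
Summing: -79.38 km east, 52.79 km north → (-79.38, 52.79).

(-79.38, 52.79)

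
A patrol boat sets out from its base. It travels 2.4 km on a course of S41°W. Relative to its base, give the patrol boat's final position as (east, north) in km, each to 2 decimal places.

Leg 1 (S41°W, 2.4 km): east 2.4 sin 221° = -1.57, north 2.4 cos 221° = -1.81
Summing: -1.57 km east, -1.81 km north → (-1.57, -1.81).

(-1.57, -1.81)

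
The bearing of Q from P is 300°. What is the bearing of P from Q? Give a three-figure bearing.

Back-bearing = 300° − 180° = 120°.

120°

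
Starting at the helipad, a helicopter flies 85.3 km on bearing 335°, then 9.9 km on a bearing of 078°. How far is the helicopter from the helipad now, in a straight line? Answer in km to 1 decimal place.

Leg 1 (335°, 85.3 km): east 85.3 sin 335° = -36.05, north 85.3 cos 335° = 77.31
Leg 2 (078°, 9.9 km): east 9.9 sin 78° = 9.68, north 9.9 cos 78° = 2.06
Net: -26.37 east, 79.37 north. Distance = √((-26.37)² + (79.37)²) = 83.631 km.

83.6 km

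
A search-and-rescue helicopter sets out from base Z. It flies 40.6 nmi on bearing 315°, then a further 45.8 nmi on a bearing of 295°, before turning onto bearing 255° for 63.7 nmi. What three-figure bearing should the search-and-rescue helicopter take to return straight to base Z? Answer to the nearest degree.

Leg 1 (315°, 40.6 nmi): east 40.6 sin 315° = -28.71, north 40.6 cos 315° = 28.71
Leg 2 (295°, 45.8 nmi): east 45.8 sin 295° = -41.51, north 45.8 cos 295° = 19.36
Leg 3 (255°, 63.7 nmi): east 63.7 sin 255° = -61.53, north 63.7 cos 255° = -16.49
Net displacement: -131.75 east, 31.58 north. Direction back to start is (131.75, -31.58): bearing = atan2(131.75, -31.58) mod 360° = 103.48° ≈ 103°.

103°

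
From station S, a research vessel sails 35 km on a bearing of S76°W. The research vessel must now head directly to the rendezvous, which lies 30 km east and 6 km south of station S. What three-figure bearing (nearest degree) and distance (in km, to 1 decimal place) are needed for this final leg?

088°, 64.0 km

Leg 1 (S76°W, 35 km): east 35 sin 256° = -33.96, north 35 cos 256° = -8.47
Current position: (-33.96, -8.47). Target: (30, -6). Remaining: Δeast = 63.96, Δnorth = 2.47.
Bearing = atan2(63.96, 2.47) mod 360° = 87.79°; distance = √((63.96)² + (2.47)²) = 64.008 km.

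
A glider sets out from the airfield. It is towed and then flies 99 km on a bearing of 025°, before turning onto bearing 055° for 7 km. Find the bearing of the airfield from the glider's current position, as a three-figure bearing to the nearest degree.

Leg 1 (025°, 99 km): east 99 sin 25° = 41.84, north 99 cos 25° = 89.72
Leg 2 (055°, 7 km): east 7 sin 55° = 5.73, north 7 cos 55° = 4.02
Net displacement: 47.57 east, 93.74 north. Direction back to start is (-47.57, -93.74): bearing = atan2(-47.57, -93.74) mod 360° = 206.91° ≈ 207°.

207°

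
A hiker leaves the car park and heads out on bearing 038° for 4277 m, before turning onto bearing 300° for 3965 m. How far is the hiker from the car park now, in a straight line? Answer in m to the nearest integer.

Leg 1 (038°, 4277 m): east 4277 sin 38° = 2633.18, north 4277 cos 38° = 3370.32
Leg 2 (300°, 3965 m): east 3965 sin 300° = -3433.79, north 3965 cos 300° = 1982.50
Net: -800.61 east, 5352.82 north. Distance = √((-800.61)² + (5352.82)²) = 5412.363 m.

5412 m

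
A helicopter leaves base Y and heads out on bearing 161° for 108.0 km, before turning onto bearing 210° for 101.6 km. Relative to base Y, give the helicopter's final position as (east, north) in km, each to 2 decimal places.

Leg 1 (161°, 108.0 km): east 108.0 sin 161° = 35.16, north 108.0 cos 161° = -102.12
Leg 2 (210°, 101.6 km): east 101.6 sin 210° = -50.80, north 101.6 cos 210° = -87.99
Summing: -15.64 km east, -190.10 km north → (-15.64, -190.10).

(-15.64, -190.10)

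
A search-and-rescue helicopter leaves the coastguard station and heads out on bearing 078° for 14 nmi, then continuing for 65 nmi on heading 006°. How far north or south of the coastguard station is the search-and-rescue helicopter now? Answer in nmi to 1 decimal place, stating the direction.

Leg 1 (078°, 14 nmi): east 14 sin 78° = 13.69, north 14 cos 78° = 2.91
Leg 2 (006°, 65 nmi): east 65 sin 6° = 6.79, north 65 cos 6° = 64.64
Net north component: 67.55 nmi.

67.6 nmi north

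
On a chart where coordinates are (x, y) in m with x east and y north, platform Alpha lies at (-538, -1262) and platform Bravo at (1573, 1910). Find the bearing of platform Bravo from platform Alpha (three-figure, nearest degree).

034°

Δeast = 1573 − -538 = 2111.00; Δnorth = 1910 − -1262 = 3172.00.
Bearing = atan2(Δeast, Δnorth) mod 360° = 33.64° ≈ 034°.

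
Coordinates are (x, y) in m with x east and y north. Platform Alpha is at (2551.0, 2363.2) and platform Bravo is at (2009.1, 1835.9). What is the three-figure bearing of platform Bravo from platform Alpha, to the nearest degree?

Δeast = 2009.1 − 2551.0 = -541.90; Δnorth = 1835.9 − 2363.2 = -527.30.
Bearing = atan2(Δeast, Δnorth) mod 360° = 225.78° ≈ 226°.

226°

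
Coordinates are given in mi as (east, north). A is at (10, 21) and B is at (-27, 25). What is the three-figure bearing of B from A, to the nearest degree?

276°

Δeast = -27 − 10 = -37.00; Δnorth = 25 − 21 = 4.00.
Bearing = atan2(Δeast, Δnorth) mod 360° = 276.17° ≈ 276°.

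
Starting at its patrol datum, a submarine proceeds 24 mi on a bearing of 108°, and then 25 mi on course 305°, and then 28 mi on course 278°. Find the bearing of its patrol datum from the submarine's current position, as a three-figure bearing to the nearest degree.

Leg 1 (108°, 24 mi): east 24 sin 108° = 22.83, north 24 cos 108° = -7.42
Leg 2 (305°, 25 mi): east 25 sin 305° = -20.48, north 25 cos 305° = 14.34
Leg 3 (278°, 28 mi): east 28 sin 278° = -27.73, north 28 cos 278° = 3.90
Net displacement: -25.38 east, 10.82 north. Direction back to start is (25.38, -10.82): bearing = atan2(25.38, -10.82) mod 360° = 113.09° ≈ 113°.

113°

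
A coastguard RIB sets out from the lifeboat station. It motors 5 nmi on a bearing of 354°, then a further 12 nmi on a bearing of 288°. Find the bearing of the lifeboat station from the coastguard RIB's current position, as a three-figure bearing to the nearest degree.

126°

Leg 1 (354°, 5 nmi): east 5 sin 354° = -0.52, north 5 cos 354° = 4.97
Leg 2 (288°, 12 nmi): east 12 sin 288° = -11.41, north 12 cos 288° = 3.71
Net displacement: -11.94 east, 8.68 north. Direction back to start is (11.94, -8.68): bearing = atan2(11.94, -8.68) mod 360° = 126.03° ≈ 126°.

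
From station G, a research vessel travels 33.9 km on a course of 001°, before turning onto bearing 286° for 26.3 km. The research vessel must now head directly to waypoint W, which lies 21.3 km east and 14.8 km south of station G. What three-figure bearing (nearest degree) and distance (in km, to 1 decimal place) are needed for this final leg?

141°, 72.4 km

Leg 1 (001°, 33.9 km): east 33.9 sin 1° = 0.59, north 33.9 cos 1° = 33.89
Leg 2 (286°, 26.3 km): east 26.3 sin 286° = -25.28, north 26.3 cos 286° = 7.25
Current position: (-24.69, 41.14). Target: (21.3, -14.8). Remaining: Δeast = 45.99, Δnorth = -55.94.
Bearing = atan2(45.99, -55.94) mod 360° = 140.58°; distance = √((45.99)² + (-55.94)²) = 72.421 km.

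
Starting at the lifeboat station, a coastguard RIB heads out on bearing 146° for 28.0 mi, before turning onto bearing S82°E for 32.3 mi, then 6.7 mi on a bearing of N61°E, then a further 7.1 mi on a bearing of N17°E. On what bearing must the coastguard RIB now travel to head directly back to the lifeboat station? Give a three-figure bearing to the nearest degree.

Leg 1 (146°, 28.0 mi): east 28.0 sin 146° = 15.66, north 28.0 cos 146° = -23.21
Leg 2 (S82°E, 32.3 mi): east 32.3 sin 98° = 31.99, north 32.3 cos 98° = -4.50
Leg 3 (N61°E, 6.7 mi): east 6.7 sin 61° = 5.86, north 6.7 cos 61° = 3.25
Leg 4 (N17°E, 7.1 mi): east 7.1 sin 17° = 2.08, north 7.1 cos 17° = 6.79
Net displacement: 55.58 east, -17.67 north. Direction back to start is (-55.58, 17.67): bearing = atan2(-55.58, 17.67) mod 360° = 287.64° ≈ 288°.

288°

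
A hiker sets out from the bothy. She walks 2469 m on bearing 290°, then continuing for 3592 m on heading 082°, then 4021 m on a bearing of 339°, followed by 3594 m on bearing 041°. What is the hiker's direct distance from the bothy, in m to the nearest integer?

Leg 1 (290°, 2469 m): east 2469 sin 290° = -2320.10, north 2469 cos 290° = 844.45
Leg 2 (082°, 3592 m): east 3592 sin 82° = 3557.04, north 3592 cos 82° = 499.91
Leg 3 (339°, 4021 m): east 4021 sin 339° = -1441.00, north 4021 cos 339° = 3753.93
Leg 4 (041°, 3594 m): east 3594 sin 41° = 2357.88, north 3594 cos 41° = 2712.43
Net: 2153.82 east, 7810.71 north. Distance = √((2153.82)² + (7810.71)²) = 8102.231 m.

8102 m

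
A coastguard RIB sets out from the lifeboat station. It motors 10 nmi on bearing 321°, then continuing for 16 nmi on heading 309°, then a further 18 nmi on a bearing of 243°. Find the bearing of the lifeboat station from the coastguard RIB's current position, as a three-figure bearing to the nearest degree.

Leg 1 (321°, 10 nmi): east 10 sin 321° = -6.29, north 10 cos 321° = 7.77
Leg 2 (309°, 16 nmi): east 16 sin 309° = -12.43, north 16 cos 309° = 10.07
Leg 3 (243°, 18 nmi): east 18 sin 243° = -16.04, north 18 cos 243° = -8.17
Net displacement: -34.77 east, 9.67 north. Direction back to start is (34.77, -9.67): bearing = atan2(34.77, -9.67) mod 360° = 105.54° ≈ 106°.

106°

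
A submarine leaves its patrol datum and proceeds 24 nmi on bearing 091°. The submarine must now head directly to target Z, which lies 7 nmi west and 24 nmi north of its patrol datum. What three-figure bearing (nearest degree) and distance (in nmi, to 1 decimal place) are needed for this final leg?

308°, 39.5 nmi

Leg 1 (091°, 24 nmi): east 24 sin 91° = 24.00, north 24 cos 91° = -0.42
Current position: (24.00, -0.42). Target: (-7, 24). Remaining: Δeast = -31.00, Δnorth = 24.42.
Bearing = atan2(-31.00, 24.42) mod 360° = 308.23°; distance = √((-31.00)² + (24.42)²) = 39.460 nmi.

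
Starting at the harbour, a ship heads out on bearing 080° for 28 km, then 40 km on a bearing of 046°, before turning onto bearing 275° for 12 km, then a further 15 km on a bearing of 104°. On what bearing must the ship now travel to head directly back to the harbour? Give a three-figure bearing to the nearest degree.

243°

Leg 1 (080°, 28 km): east 28 sin 80° = 27.57, north 28 cos 80° = 4.86
Leg 2 (046°, 40 km): east 40 sin 46° = 28.77, north 40 cos 46° = 27.79
Leg 3 (275°, 12 km): east 12 sin 275° = -11.95, north 12 cos 275° = 1.05
Leg 4 (104°, 15 km): east 15 sin 104° = 14.55, north 15 cos 104° = -3.63
Net displacement: 58.95 east, 30.07 north. Direction back to start is (-58.95, -30.07): bearing = atan2(-58.95, -30.07) mod 360° = 242.98° ≈ 243°.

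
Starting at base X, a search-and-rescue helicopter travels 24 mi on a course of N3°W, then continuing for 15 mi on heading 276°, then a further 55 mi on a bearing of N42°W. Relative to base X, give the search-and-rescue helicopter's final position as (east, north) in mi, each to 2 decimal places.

(-52.98, 66.41)

Leg 1 (N3°W, 24 mi): east 24 sin 357° = -1.26, north 24 cos 357° = 23.97
Leg 2 (276°, 15 mi): east 15 sin 276° = -14.92, north 15 cos 276° = 1.57
Leg 3 (N42°W, 55 mi): east 55 sin 318° = -36.80, north 55 cos 318° = 40.87
Summing: -52.98 mi east, 66.41 mi north → (-52.98, 66.41).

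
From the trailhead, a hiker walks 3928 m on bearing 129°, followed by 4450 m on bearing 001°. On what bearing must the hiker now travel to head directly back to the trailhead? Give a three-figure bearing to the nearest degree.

238°

Leg 1 (129°, 3928 m): east 3928 sin 129° = 3052.63, north 3928 cos 129° = -2471.97
Leg 2 (001°, 4450 m): east 4450 sin 1° = 77.66, north 4450 cos 1° = 4449.32
Net displacement: 3130.29 east, 1977.35 north. Direction back to start is (-3130.29, -1977.35): bearing = atan2(-3130.29, -1977.35) mod 360° = 237.72° ≈ 238°.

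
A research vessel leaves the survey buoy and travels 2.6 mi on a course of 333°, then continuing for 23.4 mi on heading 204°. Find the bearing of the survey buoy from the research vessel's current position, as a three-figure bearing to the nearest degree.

Leg 1 (333°, 2.6 mi): east 2.6 sin 333° = -1.18, north 2.6 cos 333° = 2.32
Leg 2 (204°, 23.4 mi): east 23.4 sin 204° = -9.52, north 23.4 cos 204° = -21.38
Net displacement: -10.70 east, -19.06 north. Direction back to start is (10.70, 19.06): bearing = atan2(10.70, 19.06) mod 360° = 29.30° ≈ 029°.

029°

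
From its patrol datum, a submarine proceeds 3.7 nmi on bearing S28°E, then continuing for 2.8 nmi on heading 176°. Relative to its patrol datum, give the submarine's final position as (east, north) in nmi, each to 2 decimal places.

Leg 1 (S28°E, 3.7 nmi): east 3.7 sin 152° = 1.74, north 3.7 cos 152° = -3.27
Leg 2 (176°, 2.8 nmi): east 2.8 sin 176° = 0.20, north 2.8 cos 176° = -2.79
Summing: 1.93 nmi east, -6.06 nmi north → (1.93, -6.06).

(1.93, -6.06)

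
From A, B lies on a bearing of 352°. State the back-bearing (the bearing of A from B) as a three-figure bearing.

172°

Back-bearing = 352° − 180° = 172°.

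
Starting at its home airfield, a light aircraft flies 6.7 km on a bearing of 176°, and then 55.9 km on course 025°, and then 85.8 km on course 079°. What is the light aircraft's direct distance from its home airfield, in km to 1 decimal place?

124.0 km

Leg 1 (176°, 6.7 km): east 6.7 sin 176° = 0.47, north 6.7 cos 176° = -6.68
Leg 2 (025°, 55.9 km): east 55.9 sin 25° = 23.62, north 55.9 cos 25° = 50.66
Leg 3 (079°, 85.8 km): east 85.8 sin 79° = 84.22, north 85.8 cos 79° = 16.37
Net: 108.32 east, 60.35 north. Distance = √((108.32)² + (60.35)²) = 123.993 km.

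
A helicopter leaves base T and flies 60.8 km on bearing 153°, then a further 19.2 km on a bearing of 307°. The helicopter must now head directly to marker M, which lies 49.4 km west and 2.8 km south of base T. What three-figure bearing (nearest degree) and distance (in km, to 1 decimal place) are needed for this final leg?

Leg 1 (153°, 60.8 km): east 60.8 sin 153° = 27.60, north 60.8 cos 153° = -54.17
Leg 2 (307°, 19.2 km): east 19.2 sin 307° = -15.33, north 19.2 cos 307° = 11.55
Current position: (12.27, -42.62). Target: (-49.4, -2.8). Remaining: Δeast = -61.67, Δnorth = 39.82.
Bearing = atan2(-61.67, 39.82) mod 360° = 302.85°; distance = √((-61.67)² + (39.82)²) = 73.407 km.

303°, 73.4 km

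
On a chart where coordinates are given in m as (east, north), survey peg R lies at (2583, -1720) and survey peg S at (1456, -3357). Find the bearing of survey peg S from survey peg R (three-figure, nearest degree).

215°

Δeast = 1456 − 2583 = -1127.00; Δnorth = -3357 − -1720 = -1637.00.
Bearing = atan2(Δeast, Δnorth) mod 360° = 214.55° ≈ 215°.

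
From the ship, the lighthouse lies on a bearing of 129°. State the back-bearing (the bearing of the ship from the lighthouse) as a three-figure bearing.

309°

Back-bearing = 129° + 180° = 309°.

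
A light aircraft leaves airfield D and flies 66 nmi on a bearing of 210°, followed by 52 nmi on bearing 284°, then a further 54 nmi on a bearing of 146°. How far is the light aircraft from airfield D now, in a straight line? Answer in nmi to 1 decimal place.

104.0 nmi

Leg 1 (210°, 66 nmi): east 66 sin 210° = -33.00, north 66 cos 210° = -57.16
Leg 2 (284°, 52 nmi): east 52 sin 284° = -50.46, north 52 cos 284° = 12.58
Leg 3 (146°, 54 nmi): east 54 sin 146° = 30.20, north 54 cos 146° = -44.77
Net: -53.26 east, -89.35 north. Distance = √((-53.26)² + (-89.35)²) = 104.015 nmi.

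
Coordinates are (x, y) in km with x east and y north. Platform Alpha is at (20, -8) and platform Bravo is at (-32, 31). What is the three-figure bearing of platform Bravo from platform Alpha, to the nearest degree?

307°

Δeast = -32 − 20 = -52.00; Δnorth = 31 − -8 = 39.00.
Bearing = atan2(Δeast, Δnorth) mod 360° = 306.87° ≈ 307°.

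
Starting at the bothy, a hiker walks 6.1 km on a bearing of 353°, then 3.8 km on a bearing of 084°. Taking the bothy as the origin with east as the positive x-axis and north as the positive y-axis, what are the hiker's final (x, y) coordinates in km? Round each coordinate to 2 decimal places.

(3.04, 6.45)

Leg 1 (353°, 6.1 km): east 6.1 sin 353° = -0.74, north 6.1 cos 353° = 6.05
Leg 2 (084°, 3.8 km): east 3.8 sin 84° = 3.78, north 3.8 cos 84° = 0.40
Summing: 3.04 km east, 6.45 km north → (3.04, 6.45).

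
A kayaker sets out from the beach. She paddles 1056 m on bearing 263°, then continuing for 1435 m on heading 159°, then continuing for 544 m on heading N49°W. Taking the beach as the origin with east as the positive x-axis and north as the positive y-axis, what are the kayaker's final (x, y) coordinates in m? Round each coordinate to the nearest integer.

Leg 1 (263°, 1056 m): east 1056 sin 263° = -1048.13, north 1056 cos 263° = -128.69
Leg 2 (159°, 1435 m): east 1435 sin 159° = 514.26, north 1435 cos 159° = -1339.69
Leg 3 (N49°W, 544 m): east 544 sin 311° = -410.56, north 544 cos 311° = 356.90
Summing: -944.43 m east, -1111.49 m north → (-944, -1111).

(-944, -1111)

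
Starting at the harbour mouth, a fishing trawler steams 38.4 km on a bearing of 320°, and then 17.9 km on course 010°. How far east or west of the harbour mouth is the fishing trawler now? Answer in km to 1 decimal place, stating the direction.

Leg 1 (320°, 38.4 km): east 38.4 sin 320° = -24.68, north 38.4 cos 320° = 29.42
Leg 2 (010°, 17.9 km): east 17.9 sin 10° = 3.11, north 17.9 cos 10° = 17.63
Net east component: -21.57 km.

21.6 km west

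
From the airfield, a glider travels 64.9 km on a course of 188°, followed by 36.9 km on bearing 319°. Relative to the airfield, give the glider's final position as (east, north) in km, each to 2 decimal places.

(-33.24, -36.42)

Leg 1 (188°, 64.9 km): east 64.9 sin 188° = -9.03, north 64.9 cos 188° = -64.27
Leg 2 (319°, 36.9 km): east 36.9 sin 319° = -24.21, north 36.9 cos 319° = 27.85
Summing: -33.24 km east, -36.42 km north → (-33.24, -36.42).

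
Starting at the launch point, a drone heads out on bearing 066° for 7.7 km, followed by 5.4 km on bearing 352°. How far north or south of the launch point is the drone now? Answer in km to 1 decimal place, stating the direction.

Leg 1 (066°, 7.7 km): east 7.7 sin 66° = 7.03, north 7.7 cos 66° = 3.13
Leg 2 (352°, 5.4 km): east 5.4 sin 352° = -0.75, north 5.4 cos 352° = 5.35
Net north component: 8.48 km.

8.5 km north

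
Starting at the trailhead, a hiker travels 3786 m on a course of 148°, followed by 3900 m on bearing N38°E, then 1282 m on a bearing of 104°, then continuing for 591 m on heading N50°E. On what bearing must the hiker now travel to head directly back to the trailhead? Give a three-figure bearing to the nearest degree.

Leg 1 (148°, 3786 m): east 3786 sin 148° = 2006.27, north 3786 cos 148° = -3210.71
Leg 2 (N38°E, 3900 m): east 3900 sin 38° = 2401.08, north 3900 cos 38° = 3073.24
Leg 3 (104°, 1282 m): east 1282 sin 104° = 1243.92, north 1282 cos 104° = -310.14
Leg 4 (N50°E, 591 m): east 591 sin 50° = 452.73, north 591 cos 50° = 379.89
Net displacement: 6104.01 east, -67.72 north. Direction back to start is (-6104.01, 67.72): bearing = atan2(-6104.01, 67.72) mod 360° = 270.64° ≈ 271°.

271°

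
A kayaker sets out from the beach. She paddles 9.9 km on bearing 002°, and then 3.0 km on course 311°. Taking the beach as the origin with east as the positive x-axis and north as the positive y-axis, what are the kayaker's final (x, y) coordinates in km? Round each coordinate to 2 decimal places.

(-1.92, 11.86)

Leg 1 (002°, 9.9 km): east 9.9 sin 2° = 0.35, north 9.9 cos 2° = 9.89
Leg 2 (311°, 3.0 km): east 3.0 sin 311° = -2.26, north 3.0 cos 311° = 1.97
Summing: -1.92 km east, 11.86 km north → (-1.92, 11.86).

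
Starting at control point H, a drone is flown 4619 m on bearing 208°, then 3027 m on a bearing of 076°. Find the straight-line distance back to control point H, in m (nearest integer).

Leg 1 (208°, 4619 m): east 4619 sin 208° = -2168.49, north 4619 cos 208° = -4078.33
Leg 2 (076°, 3027 m): east 3027 sin 76° = 2937.09, north 3027 cos 76° = 732.30
Net: 768.60 east, -3346.04 north. Distance = √((768.60)² + (-3346.04)²) = 3433.177 m.

3433 m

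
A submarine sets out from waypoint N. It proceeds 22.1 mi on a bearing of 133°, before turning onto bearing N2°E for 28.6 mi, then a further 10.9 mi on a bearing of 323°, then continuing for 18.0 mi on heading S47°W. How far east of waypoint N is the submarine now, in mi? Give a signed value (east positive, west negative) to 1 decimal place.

Leg 1 (133°, 22.1 mi): east 22.1 sin 133° = 16.16, north 22.1 cos 133° = -15.07
Leg 2 (N2°E, 28.6 mi): east 28.6 sin 2° = 1.00, north 28.6 cos 2° = 28.58
Leg 3 (323°, 10.9 mi): east 10.9 sin 323° = -6.56, north 10.9 cos 323° = 8.71
Leg 4 (S47°W, 18.0 mi): east 18.0 sin 227° = -13.16, north 18.0 cos 227° = -12.28
Net east component: -2.56 mi.

-2.6 mi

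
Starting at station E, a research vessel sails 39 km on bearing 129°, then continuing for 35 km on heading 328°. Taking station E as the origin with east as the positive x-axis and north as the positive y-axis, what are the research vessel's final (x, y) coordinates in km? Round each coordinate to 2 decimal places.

Leg 1 (129°, 39 km): east 39 sin 129° = 30.31, north 39 cos 129° = -24.54
Leg 2 (328°, 35 km): east 35 sin 328° = -18.55, north 35 cos 328° = 29.68
Summing: 11.76 km east, 5.14 km north → (11.76, 5.14).

(11.76, 5.14)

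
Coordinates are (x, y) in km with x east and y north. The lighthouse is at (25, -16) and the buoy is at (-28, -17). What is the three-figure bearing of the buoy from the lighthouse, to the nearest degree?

269°

Δeast = -28 − 25 = -53.00; Δnorth = -17 − -16 = -1.00.
Bearing = atan2(Δeast, Δnorth) mod 360° = 268.92° ≈ 269°.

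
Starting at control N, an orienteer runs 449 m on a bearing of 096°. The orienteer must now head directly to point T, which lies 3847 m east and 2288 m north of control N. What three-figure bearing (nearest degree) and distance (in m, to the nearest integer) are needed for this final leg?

056°, 4125 m

Leg 1 (096°, 449 m): east 449 sin 96° = 446.54, north 449 cos 96° = -46.93
Current position: (446.54, -46.93). Target: (3847, 2288). Remaining: Δeast = 3400.46, Δnorth = 2334.93.
Bearing = atan2(3400.46, 2334.93) mod 360° = 55.52°; distance = √((3400.46)² + (2334.93)²) = 4124.929 m.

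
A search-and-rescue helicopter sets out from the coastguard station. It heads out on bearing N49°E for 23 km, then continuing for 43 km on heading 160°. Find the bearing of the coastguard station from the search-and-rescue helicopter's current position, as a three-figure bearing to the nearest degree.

Leg 1 (N49°E, 23 km): east 23 sin 49° = 17.36, north 23 cos 49° = 15.09
Leg 2 (160°, 43 km): east 43 sin 160° = 14.71, north 43 cos 160° = -40.41
Net displacement: 32.07 east, -25.32 north. Direction back to start is (-32.07, 25.32): bearing = atan2(-32.07, 25.32) mod 360° = 308.29° ≈ 308°.

308°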